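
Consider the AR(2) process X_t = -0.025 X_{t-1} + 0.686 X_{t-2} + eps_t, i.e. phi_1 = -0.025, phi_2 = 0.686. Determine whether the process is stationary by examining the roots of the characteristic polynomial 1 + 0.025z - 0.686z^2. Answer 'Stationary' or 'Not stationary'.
\text{Stationary}

The AR(p) characteristic polynomial is P(z) = 1 + 0.025z - 0.686z^2.
Stationarity requires all roots to lie outside the unit circle, i.e. |z| > 1 for every root.
Set 1 + (0.025) z + (-0.686) z^2 = 0, i.e. a z^2 + b z + c = 0 with a = -0.686, b = 0.025, c = 1.
Discriminant D = b^2 - 4ac = (0.025)^2 - 4*(-0.686)*1 = 0.000625 - (-2.744) = 2.744625.
D >= 0, so the roots are real: z = (-b +/- sqrt(D)) / (2a) = (-0.025 +/- 1.656691) / (-1.372).
  z_1 = (-0.025 + 1.656691) / (-1.372) = -1.1893,   |z_1| = 1.1893.
  z_2 = (-0.025 - 1.656691) / (-1.372) = 1.2257,   |z_2| = 1.2257.
Moduli of all roots: 1.1893, 1.2257.
All moduli strictly greater than 1? Yes.
Verdict: Stationary.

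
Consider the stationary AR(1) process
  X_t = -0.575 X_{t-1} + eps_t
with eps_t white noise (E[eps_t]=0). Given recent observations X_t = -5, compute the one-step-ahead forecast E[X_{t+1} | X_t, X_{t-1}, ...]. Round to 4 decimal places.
E[X_{t+1} \mid \mathcal F_t] = 2.8750

For an AR(p) model X_t = c + sum_i phi_i X_{t-i} + eps_t, the
one-step-ahead conditional mean is
  E[X_{t+1} | X_t, ...] = c + sum_i phi_i X_{t+1-i}.
Substitute known values:
  E[X_{t+1} | ...] = (-0.575) * (-5)
                   = 2.8750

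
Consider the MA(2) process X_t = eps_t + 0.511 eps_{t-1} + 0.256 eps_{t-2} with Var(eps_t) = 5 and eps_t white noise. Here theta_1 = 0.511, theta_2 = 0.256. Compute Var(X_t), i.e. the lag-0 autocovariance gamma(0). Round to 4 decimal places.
\gamma(0) = 6.6333

For an MA(q) process X_t = eps_t + sum_i theta_i eps_{t-i} with
Var(eps_t) = sigma^2, the variance is
  gamma(0) = sigma^2 * (1 + sum_i theta_i^2).
  sum_i theta_i^2 = (0.511)^2 + (0.256)^2 = 0.261121 + 0.065536 = 0.326657.
  gamma(0) = 5 * (1 + 0.326657) = 5 * 1.326657 = 6.633285, which rounds to 6.6333.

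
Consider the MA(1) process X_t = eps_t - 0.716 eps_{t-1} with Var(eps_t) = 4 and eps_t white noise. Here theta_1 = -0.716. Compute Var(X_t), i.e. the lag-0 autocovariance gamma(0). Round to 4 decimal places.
\gamma(0) = 6.0506

For an MA(q) process X_t = eps_t + sum_i theta_i eps_{t-i} with
Var(eps_t) = sigma^2, the variance is
  gamma(0) = sigma^2 * (1 + sum_i theta_i^2).
  sum_i theta_i^2 = (-0.716)^2 = 0.512656.
  gamma(0) = 4 * (1 + 0.512656) = 4 * 1.512656 = 6.050624, which rounds to 6.0506.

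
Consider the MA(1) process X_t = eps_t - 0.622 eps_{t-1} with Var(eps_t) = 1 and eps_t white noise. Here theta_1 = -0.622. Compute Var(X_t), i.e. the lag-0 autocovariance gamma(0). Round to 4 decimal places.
\gamma(0) = 1.3869

For an MA(q) process X_t = eps_t + sum_i theta_i eps_{t-i} with
Var(eps_t) = sigma^2, the variance is
  gamma(0) = sigma^2 * (1 + sum_i theta_i^2).
  sum_i theta_i^2 = (-0.622)^2 = 0.386884.
  gamma(0) = 1 * (1 + 0.386884) = 1 * 1.386884 = 1.386884, which rounds to 1.3869.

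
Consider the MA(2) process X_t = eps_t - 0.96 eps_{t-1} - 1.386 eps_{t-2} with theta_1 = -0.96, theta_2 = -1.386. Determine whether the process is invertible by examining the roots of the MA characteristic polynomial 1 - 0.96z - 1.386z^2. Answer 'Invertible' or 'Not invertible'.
\text{Not invertible}

The MA(q) characteristic polynomial is P(z) = 1 - 0.96z - 1.386z^2.
Invertibility requires all roots to lie outside the unit circle, i.e. |z| > 1 for every root.
Set 1 + (-0.96) z + (-1.386) z^2 = 0, i.e. a z^2 + b z + c = 0 with a = -1.386, b = -0.96, c = 1.
Discriminant D = b^2 - 4ac = (-0.96)^2 - 4*(-1.386)*1 = 0.9216 - (-5.544) = 6.4656.
D >= 0, so the roots are real: z = (-b +/- sqrt(D)) / (2a) = (0.96 +/- 2.542754) / (-2.772).
  z_1 = (0.96 + 2.542754) / (-2.772) = -1.2636,   |z_1| = 1.2636.
  z_2 = (0.96 - 2.542754) / (-2.772) = 0.571,   |z_2| = 0.571.
Moduli of all roots: 1.2636, 0.5710.
All moduli strictly greater than 1? No.
Verdict: Not invertible.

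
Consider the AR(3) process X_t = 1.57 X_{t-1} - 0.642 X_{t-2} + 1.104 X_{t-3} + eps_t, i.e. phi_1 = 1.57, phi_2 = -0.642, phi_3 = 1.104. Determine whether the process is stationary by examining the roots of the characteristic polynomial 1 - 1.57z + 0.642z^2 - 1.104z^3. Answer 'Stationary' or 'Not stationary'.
\text{Not stationary}

The AR(p) characteristic polynomial is P(z) = 1 - 1.57z + 0.642z^2 - 1.104z^3.
Stationarity requires all roots to lie outside the unit circle, i.e. |z| > 1 for every root.
Degree 3: look for a simple real root z0 first, then factor out (1 - z/z0) and solve the remaining quadratic.
Testing z0 = 0.625: P(0.625) = 1 + (-1.57)(0.625) + (0.642)(0.625)^2 + (-1.104)(0.625)^3
  = 1 + (-0.98125) + (0.250781) + (-0.269531) = 0.  So z_0 = 0.625 is a root, |z_0| = 0.625.
Divide out the factor (1 - 1.6 z) = (1 - z/z0) (since 1/z0 = 1.6):
  P(z) = (1 - 1.6 z)(1 + (0.03) z + (0.69) z^2)
  [check: z-coef 0.03 - (1.6) = -1.57; z^2-coef 0.69 - (1.6)(0.03) = 0.642; z^3-coef -(1.6)(0.69) = -1.104.]
Remaining roots from the quadratic factor 1 + (0.03) z + (0.69) z^2:
  Set 1 + (0.03) z + (0.69) z^2 = 0, i.e. a z^2 + b z + c = 0 with a = 0.69, b = 0.03, c = 1.
  Discriminant D = b^2 - 4ac = (0.03)^2 - 4*(0.69)*1 = 0.0009 - (2.76) = -2.7591.
  D < 0, so the roots are the complex-conjugate pair z = (-b +/- i sqrt(-D)) / (2a) = -0.0217 +/- 1.2037i.
  For a conjugate pair |z|^2 = z * conj(z) = (product of roots) = c/a = 1/(0.69) = 1.449275, so |z| = sqrt(1.449275) = 1.2039 for both roots.
Moduli of all roots: 0.6250, 1.2039, 1.2039.
All moduli strictly greater than 1? No.
Verdict: Not stationary.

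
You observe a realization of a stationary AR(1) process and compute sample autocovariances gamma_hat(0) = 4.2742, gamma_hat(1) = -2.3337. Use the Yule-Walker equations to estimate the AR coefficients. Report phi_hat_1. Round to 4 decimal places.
\hat\phi_{1} = -0.5460

The Yule-Walker equations for an AR(p) process read, in matrix form,
  Gamma_p phi = r_p,   with   (Gamma_p)_{ij} = gamma(|i - j|),
                       (r_p)_i = gamma(i),   i,j = 1..p.
Substitute the sample gammas (Toeplitz matrix and right-hand side of size 1):
  Gamma_p = [[4.2742]]
  r_p     = [-2.3337]
With p = 1 this is the single equation gamma(0) phi_1 = gamma(1):
  phi_hat_1 = gamma(1) / gamma(0) = -2.3337 / 4.2742 = -0.5460.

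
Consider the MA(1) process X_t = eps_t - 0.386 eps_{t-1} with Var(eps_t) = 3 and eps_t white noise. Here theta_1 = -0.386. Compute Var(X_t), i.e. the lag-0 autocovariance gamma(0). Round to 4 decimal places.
\gamma(0) = 3.4470

For an MA(q) process X_t = eps_t + sum_i theta_i eps_{t-i} with
Var(eps_t) = sigma^2, the variance is
  gamma(0) = sigma^2 * (1 + sum_i theta_i^2).
  sum_i theta_i^2 = (-0.386)^2 = 0.148996.
  gamma(0) = 3 * (1 + 0.148996) = 3 * 1.148996 = 3.446988, which rounds to 3.4470.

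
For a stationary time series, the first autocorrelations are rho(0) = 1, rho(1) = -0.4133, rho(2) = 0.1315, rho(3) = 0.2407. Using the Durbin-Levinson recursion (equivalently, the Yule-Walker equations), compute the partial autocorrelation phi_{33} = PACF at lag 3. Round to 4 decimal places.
\phi_{33} = 0.3361

The PACF at lag k is phi_{kk}, the last component of the solution
to the Yule-Walker system G_k phi = r_k where
  (G_k)_{ij} = rho(|i - j|), (r_k)_i = rho(i), i,j = 1..k.
Equivalently, Durbin-Levinson gives phi_{kk} iteratively:
  phi_{11} = rho(1)
  phi_{kk} = [rho(k) - sum_{j=1..k-1} phi_{k-1,j} rho(k-j)]
            / [1 - sum_{j=1..k-1} phi_{k-1,j} rho(j)],
  phi_{k,j} = phi_{k-1,j} - phi_{kk} phi_{k-1,k-j},  j = 1..k-1.
Step k = 1:
  phi_11 = rho(1) = -0.4133.
Step k = 2:
  phi_22 = [rho(2) - phi_11 rho(1)] / [1 - phi_11 rho(1)] = [0.1315 - (-0.4133)(-0.4133)] / [1 - (-0.4133)(-0.4133)]
         = -0.03931689 / 0.82918311 = -0.047416.
  Update: phi_21 = phi_11 - phi_22 phi_11 = -0.4133 - (-0.047416)(-0.4133) = -0.432897.
Step k = 3:
  phi_33 = [rho(3) - phi_21 rho(2) - phi_22 rho(1)] / [1 - phi_21 rho(1) - phi_22 rho(2)]
    numerator   = 0.2407 - (-0.432897)(0.1315) - (-0.047416)(-0.4133) = 0.27802878
    denominator = 1 - (-0.432897)(-0.4133) - (-0.047416)(0.1315) = 0.82731884
  phi_33 = 0.27802878 / 0.82731884 = 0.3361.
Therefore phi_{33} = 0.3361.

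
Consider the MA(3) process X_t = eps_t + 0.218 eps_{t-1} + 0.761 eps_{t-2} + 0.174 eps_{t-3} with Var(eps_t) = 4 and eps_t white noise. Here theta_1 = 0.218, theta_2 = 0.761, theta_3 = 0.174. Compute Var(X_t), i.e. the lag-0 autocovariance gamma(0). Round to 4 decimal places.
\gamma(0) = 6.6277

For an MA(q) process X_t = eps_t + sum_i theta_i eps_{t-i} with
Var(eps_t) = sigma^2, the variance is
  gamma(0) = sigma^2 * (1 + sum_i theta_i^2).
  sum_i theta_i^2 = (0.218)^2 + (0.761)^2 + (0.174)^2 = 0.047524 + 0.579121 + 0.030276 = 0.656921.
  gamma(0) = 4 * (1 + 0.656921) = 4 * 1.656921 = 6.627684, which rounds to 6.6277.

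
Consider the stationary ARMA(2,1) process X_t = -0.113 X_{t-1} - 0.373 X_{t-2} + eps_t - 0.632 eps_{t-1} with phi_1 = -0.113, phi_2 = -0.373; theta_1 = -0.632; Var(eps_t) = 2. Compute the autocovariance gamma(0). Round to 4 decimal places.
\gamma(0) = 3.5167

Multiply the model equation by X_{t-k} and take expectations. With theta_0 = psi_0 = 1 and psi_j the MA(infinity) weights, this gives
  gamma(k) - sum_i phi_i gamma(k-i) = c_k,
  c_k = sigma^2 * sum_{j=k..q} theta_j psi_{j-k}   (c_k = 0 for k > q),
using gamma(-m) = gamma(m).
psi-weights needed (psi_j = theta_j + sum_i phi_i psi_{j-i}):
  psi_1 = theta_1 + phi_1 = -0.632 + (-0.113) = -0.745
Right-hand sides:
  c_0 = sigma^2 (1 + theta_1 psi_1) = 2 * (1 + (-0.632)(-0.745)) = 2 * 1.47084 = 2.94168
  c_1 = sigma^2 theta_1 = 2 * (-0.632) = -1.264
  c_2 = 0
Equations for k = 0, 1, 2 (AR order 2, c_2 = 0):
  (E0) gamma(0) = phi_1 gamma(1) + phi_2 gamma(2) + c_0
  (E1) gamma(1) = phi_1 gamma(0) + phi_2 gamma(1) + c_1
  (E2) gamma(2) = phi_1 gamma(1) + phi_2 gamma(0)
From (E1): gamma(1) = A gamma(0) + B with
  A = phi_1 / (1 - phi_2) = -0.113 / 1.373 = -0.082302,   B = c_1 / (1 - phi_2) = -1.264 / 1.373 = -0.920612.
Insert (E2) into (E0): gamma(0) (1 - phi_2^2) = phi_1 (1 + phi_2) gamma(1) + c_0.
  phi_1 (1 + phi_2) = (-0.113)(0.627) = -0.070851,   1 - phi_2^2 = 0.860871.
Replace gamma(1) by A gamma(0) + B and collect gamma(0):
  gamma(0) [0.860871 - (-0.070851)(-0.082302)] = (-0.070851)(-0.920612) + 2.94168
  gamma(0) * 0.85504 = 3.006906
  gamma(0) = 3.006906 / 0.85504 = 3.516686.
Therefore gamma(0) = 3.5167 (to 4 decimal places).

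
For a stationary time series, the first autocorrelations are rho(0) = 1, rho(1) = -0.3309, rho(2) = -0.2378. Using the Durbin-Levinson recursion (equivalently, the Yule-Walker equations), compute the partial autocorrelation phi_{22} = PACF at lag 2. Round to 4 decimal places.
\phi_{22} = -0.3900

The PACF at lag k is phi_{kk}, the last component of the solution
to the Yule-Walker system G_k phi = r_k where
  (G_k)_{ij} = rho(|i - j|), (r_k)_i = rho(i), i,j = 1..k.
Equivalently, Durbin-Levinson gives phi_{kk} iteratively:
  phi_{11} = rho(1)
  phi_{kk} = [rho(k) - sum_{j=1..k-1} phi_{k-1,j} rho(k-j)]
            / [1 - sum_{j=1..k-1} phi_{k-1,j} rho(j)],
  phi_{k,j} = phi_{k-1,j} - phi_{kk} phi_{k-1,k-j},  j = 1..k-1.
Step k = 1:
  phi_11 = rho(1) = -0.3309.
Step k = 2:
  phi_22 = [rho(2) - phi_11 rho(1)] / [1 - phi_11 rho(1)] = [-0.2378 - (-0.3309)(-0.3309)] / [1 - (-0.3309)(-0.3309)]
         = -0.34729481 / 0.89050519 = -0.39.
Therefore phi_{22} = -0.3900.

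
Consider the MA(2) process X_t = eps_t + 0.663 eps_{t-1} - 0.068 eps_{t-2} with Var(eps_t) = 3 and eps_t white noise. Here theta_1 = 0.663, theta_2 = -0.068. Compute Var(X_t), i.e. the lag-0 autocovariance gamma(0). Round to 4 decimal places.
\gamma(0) = 4.3326

For an MA(q) process X_t = eps_t + sum_i theta_i eps_{t-i} with
Var(eps_t) = sigma^2, the variance is
  gamma(0) = sigma^2 * (1 + sum_i theta_i^2).
  sum_i theta_i^2 = (0.663)^2 + (-0.068)^2 = 0.439569 + 0.004624 = 0.444193.
  gamma(0) = 3 * (1 + 0.444193) = 3 * 1.444193 = 4.332579, which rounds to 4.3326.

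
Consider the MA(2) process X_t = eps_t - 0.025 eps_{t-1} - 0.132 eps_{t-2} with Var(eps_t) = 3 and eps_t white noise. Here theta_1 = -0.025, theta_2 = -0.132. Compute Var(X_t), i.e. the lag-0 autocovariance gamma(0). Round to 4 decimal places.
\gamma(0) = 3.0541

For an MA(q) process X_t = eps_t + sum_i theta_i eps_{t-i} with
Var(eps_t) = sigma^2, the variance is
  gamma(0) = sigma^2 * (1 + sum_i theta_i^2).
  sum_i theta_i^2 = (-0.025)^2 + (-0.132)^2 = 0.000625 + 0.017424 = 0.018049.
  gamma(0) = 3 * (1 + 0.018049) = 3 * 1.018049 = 3.054147, which rounds to 3.0541.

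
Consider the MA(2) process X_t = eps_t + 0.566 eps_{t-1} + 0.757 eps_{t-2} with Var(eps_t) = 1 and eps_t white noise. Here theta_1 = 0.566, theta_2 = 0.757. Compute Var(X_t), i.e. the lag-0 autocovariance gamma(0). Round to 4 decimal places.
\gamma(0) = 1.8934

For an MA(q) process X_t = eps_t + sum_i theta_i eps_{t-i} with
Var(eps_t) = sigma^2, the variance is
  gamma(0) = sigma^2 * (1 + sum_i theta_i^2).
  sum_i theta_i^2 = (0.566)^2 + (0.757)^2 = 0.320356 + 0.573049 = 0.893405.
  gamma(0) = 1 * (1 + 0.893405) = 1 * 1.893405 = 1.893405, which rounds to 1.8934.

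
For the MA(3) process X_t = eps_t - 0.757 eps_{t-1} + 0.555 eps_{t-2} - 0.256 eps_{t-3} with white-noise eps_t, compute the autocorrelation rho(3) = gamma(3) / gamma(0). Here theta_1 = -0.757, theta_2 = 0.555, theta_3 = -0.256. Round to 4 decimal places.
\rho(3) = -0.1315

For an MA(q) process with theta_0 = 1, the autocovariance is
  gamma(k) = sigma^2 * sum_{i=0..q-k} theta_i * theta_{i+k},
and rho(k) = gamma(k) / gamma(0). Sigma^2 cancels.
  numerator   = (1)*(-0.256) = -0.256.
  denominator = (1)^2 + (-0.757)^2 + (0.555)^2 + (-0.256)^2 = 1.94661.
  rho(3) = -0.256 / 1.94661 = -0.1315.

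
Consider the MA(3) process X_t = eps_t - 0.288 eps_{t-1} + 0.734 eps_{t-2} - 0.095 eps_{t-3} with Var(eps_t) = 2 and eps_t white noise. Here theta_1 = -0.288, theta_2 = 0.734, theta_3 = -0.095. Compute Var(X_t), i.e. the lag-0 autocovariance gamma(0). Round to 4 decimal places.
\gamma(0) = 3.2615

For an MA(q) process X_t = eps_t + sum_i theta_i eps_{t-i} with
Var(eps_t) = sigma^2, the variance is
  gamma(0) = sigma^2 * (1 + sum_i theta_i^2).
  sum_i theta_i^2 = (-0.288)^2 + (0.734)^2 + (-0.095)^2 = 0.082944 + 0.538756 + 0.009025 = 0.630725.
  gamma(0) = 2 * (1 + 0.630725) = 2 * 1.630725 = 3.26145, which rounds to 3.2615.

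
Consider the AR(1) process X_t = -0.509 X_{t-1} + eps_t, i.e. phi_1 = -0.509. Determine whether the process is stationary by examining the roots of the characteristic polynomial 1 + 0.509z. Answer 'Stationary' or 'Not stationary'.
\text{Stationary}

The AR(p) characteristic polynomial is P(z) = 1 + 0.509z.
Stationarity requires all roots to lie outside the unit circle, i.e. |z| > 1 for every root.
This is linear in z: 1 + (0.509) z = 0  =>  z = -1/(0.509) = -1.964637,  |z| = 1.964637.
Moduli of all roots: 1.9646.
All moduli strictly greater than 1? Yes.
Verdict: Stationary.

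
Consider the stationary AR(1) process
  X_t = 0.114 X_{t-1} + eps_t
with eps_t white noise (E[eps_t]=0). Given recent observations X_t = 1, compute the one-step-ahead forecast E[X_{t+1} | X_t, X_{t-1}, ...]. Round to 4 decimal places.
E[X_{t+1} \mid \mathcal F_t] = 0.1140

For an AR(p) model X_t = c + sum_i phi_i X_{t-i} + eps_t, the
one-step-ahead conditional mean is
  E[X_{t+1} | X_t, ...] = c + sum_i phi_i X_{t+1-i}.
Substitute known values:
  E[X_{t+1} | ...] = (0.114) * (1)
                   = 0.1140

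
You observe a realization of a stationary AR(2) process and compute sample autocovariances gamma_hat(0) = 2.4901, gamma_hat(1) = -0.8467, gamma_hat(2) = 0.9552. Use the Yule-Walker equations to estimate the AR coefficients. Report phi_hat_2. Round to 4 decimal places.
\hat\phi_{2} = 0.3030

The Yule-Walker equations for an AR(p) process read, in matrix form,
  Gamma_p phi = r_p,   with   (Gamma_p)_{ij} = gamma(|i - j|),
                       (r_p)_i = gamma(i),   i,j = 1..p.
Substitute the sample gammas (Toeplitz matrix and right-hand side of size 2):
  Gamma_p = [[2.4901, -0.8467], [-0.8467, 2.4901]]
  r_p     = [-0.8467, 0.9552]
Written out:
  2.4901 phi_1 - 0.8467 phi_2 = -0.8467
  -0.8467 phi_1 + 2.4901 phi_2 = 0.9552
Solve by Cramer's rule:
  det = gamma(0)^2 - gamma(1)^2 = (2.4901)^2 - (-0.8467)^2 = 6.20059801 - 0.71690089 = 5.48369712
  phi_hat_1 = [gamma(1) gamma(0) - gamma(1) gamma(2)] / det = [(-0.8467)(2.4901) - (-0.8467)(0.9552)] / 5.48369712 = -1.29959983 / 5.48369712 = -0.237
  phi_hat_2 = [gamma(0) gamma(2) - gamma(1)^2] / det = [(2.4901)(0.9552) - (-0.8467)^2] / 5.48369712 = 1.66164263 / 5.48369712 = 0.303
So phi_hat = [-0.2370, 0.3030].
Therefore phi_hat_2 = 0.3030.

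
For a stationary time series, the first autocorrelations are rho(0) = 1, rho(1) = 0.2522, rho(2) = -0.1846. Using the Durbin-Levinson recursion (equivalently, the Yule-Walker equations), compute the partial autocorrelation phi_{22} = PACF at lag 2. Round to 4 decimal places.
\phi_{22} = -0.2651

The PACF at lag k is phi_{kk}, the last component of the solution
to the Yule-Walker system G_k phi = r_k where
  (G_k)_{ij} = rho(|i - j|), (r_k)_i = rho(i), i,j = 1..k.
Equivalently, Durbin-Levinson gives phi_{kk} iteratively:
  phi_{11} = rho(1)
  phi_{kk} = [rho(k) - sum_{j=1..k-1} phi_{k-1,j} rho(k-j)]
            / [1 - sum_{j=1..k-1} phi_{k-1,j} rho(j)],
  phi_{k,j} = phi_{k-1,j} - phi_{kk} phi_{k-1,k-j},  j = 1..k-1.
Step k = 1:
  phi_11 = rho(1) = 0.2522.
Step k = 2:
  phi_22 = [rho(2) - phi_11 rho(1)] / [1 - phi_11 rho(1)] = [-0.1846 - (0.2522)(0.2522)] / [1 - (0.2522)(0.2522)]
         = -0.24820484 / 0.93639516 = -0.2651.
Therefore phi_{22} = -0.2651.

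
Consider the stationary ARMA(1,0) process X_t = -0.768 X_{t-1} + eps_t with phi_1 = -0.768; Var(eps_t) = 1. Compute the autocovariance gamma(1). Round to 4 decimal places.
\gamma(1) = -1.8724

Multiply the model equation by X_{t-k} and take expectations. With theta_0 = psi_0 = 1 and psi_j the MA(infinity) weights, this gives
  gamma(k) - sum_i phi_i gamma(k-i) = c_k,
  c_k = sigma^2 * sum_{j=k..q} theta_j psi_{j-k}   (c_k = 0 for k > q),
using gamma(-m) = gamma(m).
Pure AR (q = 0): c_0 = sigma^2 = 1, c_k = 0 for k >= 1.
Equations for k = 0 and k = 1 (AR order 1):
  gamma(0) = phi_1 gamma(1) + c_0
  gamma(1) = phi_1 gamma(0) + c_1
Substituting the second into the first: gamma(0) (1 - phi_1^2) = c_0 + phi_1 c_1, so
  gamma(0) = c_0 / (1 - phi_1^2) = 1 / (1 - (-0.768)^2) = 1 / 0.410176 = 2.437978.
  gamma(1) = phi_1 gamma(0) = (-0.768)(2.437978) = -1.872367.
Therefore gamma(1) = -1.8724 (to 4 decimal places).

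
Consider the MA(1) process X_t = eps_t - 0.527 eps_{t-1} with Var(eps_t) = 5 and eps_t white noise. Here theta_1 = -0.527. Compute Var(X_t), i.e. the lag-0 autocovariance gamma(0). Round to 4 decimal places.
\gamma(0) = 6.3886

For an MA(q) process X_t = eps_t + sum_i theta_i eps_{t-i} with
Var(eps_t) = sigma^2, the variance is
  gamma(0) = sigma^2 * (1 + sum_i theta_i^2).
  sum_i theta_i^2 = (-0.527)^2 = 0.277729.
  gamma(0) = 5 * (1 + 0.277729) = 5 * 1.277729 = 6.388645, which rounds to 6.3886.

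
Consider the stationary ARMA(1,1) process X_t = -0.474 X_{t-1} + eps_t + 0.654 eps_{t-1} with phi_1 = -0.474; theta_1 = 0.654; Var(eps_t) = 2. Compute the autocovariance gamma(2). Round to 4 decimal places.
\gamma(2) = -0.1519

Multiply the model equation by X_{t-k} and take expectations. With theta_0 = psi_0 = 1 and psi_j the MA(infinity) weights, this gives
  gamma(k) - sum_i phi_i gamma(k-i) = c_k,
  c_k = sigma^2 * sum_{j=k..q} theta_j psi_{j-k}   (c_k = 0 for k > q),
using gamma(-m) = gamma(m).
psi-weights needed (psi_j = theta_j + sum_i phi_i psi_{j-i}):
  psi_1 = theta_1 + phi_1 = 0.654 + (-0.474) = 0.18
Right-hand sides:
  c_0 = sigma^2 (1 + theta_1 psi_1) = 2 * (1 + (0.654)(0.18)) = 2 * 1.11772 = 2.23544
  c_1 = sigma^2 theta_1 = 2 * (0.654) = 1.308
  c_2 = 0
Equations for k = 0 and k = 1 (AR order 1):
  gamma(0) = phi_1 gamma(1) + c_0
  gamma(1) = phi_1 gamma(0) + c_1
Substituting the second into the first: gamma(0) (1 - phi_1^2) = c_0 + phi_1 c_1, so
  gamma(0) = (c_0 + phi_1 c_1) / (1 - phi_1^2) = (2.23544 + (-0.474)(1.308)) / (1 - (-0.474)^2) = 1.615448 / 0.775324 = 2.083578.
  gamma(1) = phi_1 gamma(0) + c_1 = (-0.474)(2.083578) + (1.308) = 0.320384.
For k = 2 (> q): gamma(2) = phi_1 gamma(1) = (-0.474)(0.320384) = -0.151862.
Therefore gamma(2) = -0.1519 (to 4 decimal places).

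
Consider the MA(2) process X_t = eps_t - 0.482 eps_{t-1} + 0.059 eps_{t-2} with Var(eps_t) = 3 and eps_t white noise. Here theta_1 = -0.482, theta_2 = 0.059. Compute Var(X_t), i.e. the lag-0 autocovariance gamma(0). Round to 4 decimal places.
\gamma(0) = 3.7074

For an MA(q) process X_t = eps_t + sum_i theta_i eps_{t-i} with
Var(eps_t) = sigma^2, the variance is
  gamma(0) = sigma^2 * (1 + sum_i theta_i^2).
  sum_i theta_i^2 = (-0.482)^2 + (0.059)^2 = 0.232324 + 0.003481 = 0.235805.
  gamma(0) = 3 * (1 + 0.235805) = 3 * 1.235805 = 3.707415, which rounds to 3.7074.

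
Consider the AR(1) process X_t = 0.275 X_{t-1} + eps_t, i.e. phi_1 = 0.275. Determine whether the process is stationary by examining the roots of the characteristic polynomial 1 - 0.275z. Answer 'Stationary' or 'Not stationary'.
\text{Stationary}

The AR(p) characteristic polynomial is P(z) = 1 - 0.275z.
Stationarity requires all roots to lie outside the unit circle, i.e. |z| > 1 for every root.
This is linear in z: 1 + (-0.275) z = 0  =>  z = -1/(-0.275) = 3.636364,  |z| = 3.636364.
Moduli of all roots: 3.6364.
All moduli strictly greater than 1? Yes.
Verdict: Stationary.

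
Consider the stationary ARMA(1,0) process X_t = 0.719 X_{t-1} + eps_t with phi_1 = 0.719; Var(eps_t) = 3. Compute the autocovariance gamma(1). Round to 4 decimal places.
\gamma(1) = 4.4655

Multiply the model equation by X_{t-k} and take expectations. With theta_0 = psi_0 = 1 and psi_j the MA(infinity) weights, this gives
  gamma(k) - sum_i phi_i gamma(k-i) = c_k,
  c_k = sigma^2 * sum_{j=k..q} theta_j psi_{j-k}   (c_k = 0 for k > q),
using gamma(-m) = gamma(m).
Pure AR (q = 0): c_0 = sigma^2 = 3, c_k = 0 for k >= 1.
Equations for k = 0 and k = 1 (AR order 1):
  gamma(0) = phi_1 gamma(1) + c_0
  gamma(1) = phi_1 gamma(0) + c_1
Substituting the second into the first: gamma(0) (1 - phi_1^2) = c_0 + phi_1 c_1, so
  gamma(0) = c_0 / (1 - phi_1^2) = 3 / (1 - (0.719)^2) = 3 / 0.483039 = 6.210679.
  gamma(1) = phi_1 gamma(0) = (0.719)(6.210679) = 4.465478.
Therefore gamma(1) = 4.4655 (to 4 decimal places).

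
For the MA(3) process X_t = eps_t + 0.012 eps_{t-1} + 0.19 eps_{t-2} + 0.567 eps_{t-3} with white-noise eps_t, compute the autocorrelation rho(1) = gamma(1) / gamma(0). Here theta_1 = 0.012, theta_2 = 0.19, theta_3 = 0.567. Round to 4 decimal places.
\rho(1) = 0.0899

For an MA(q) process with theta_0 = 1, the autocovariance is
  gamma(k) = sigma^2 * sum_{i=0..q-k} theta_i * theta_{i+k},
and rho(k) = gamma(k) / gamma(0). Sigma^2 cancels.
  numerator   = (1)*(0.012) + (0.012)*(0.19) + (0.19)*(0.567) = 0.12201.
  denominator = (1)^2 + (0.012)^2 + (0.19)^2 + (0.567)^2 = 1.357733.
  rho(1) = 0.12201 / 1.357733 = 0.0899.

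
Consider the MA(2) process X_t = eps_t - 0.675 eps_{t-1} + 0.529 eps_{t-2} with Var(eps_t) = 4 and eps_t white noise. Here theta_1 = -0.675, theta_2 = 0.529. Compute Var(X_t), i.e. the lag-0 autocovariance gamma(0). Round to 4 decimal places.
\gamma(0) = 6.9419

For an MA(q) process X_t = eps_t + sum_i theta_i eps_{t-i} with
Var(eps_t) = sigma^2, the variance is
  gamma(0) = sigma^2 * (1 + sum_i theta_i^2).
  sum_i theta_i^2 = (-0.675)^2 + (0.529)^2 = 0.455625 + 0.279841 = 0.735466.
  gamma(0) = 4 * (1 + 0.735466) = 4 * 1.735466 = 6.941864, which rounds to 6.9419.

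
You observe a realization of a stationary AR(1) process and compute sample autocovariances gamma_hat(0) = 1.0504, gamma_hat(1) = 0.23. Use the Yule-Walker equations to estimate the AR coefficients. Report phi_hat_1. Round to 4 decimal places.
\hat\phi_{1} = 0.2190

The Yule-Walker equations for an AR(p) process read, in matrix form,
  Gamma_p phi = r_p,   with   (Gamma_p)_{ij} = gamma(|i - j|),
                       (r_p)_i = gamma(i),   i,j = 1..p.
Substitute the sample gammas (Toeplitz matrix and right-hand side of size 1):
  Gamma_p = [[1.0504]]
  r_p     = [0.23]
With p = 1 this is the single equation gamma(0) phi_1 = gamma(1):
  phi_hat_1 = gamma(1) / gamma(0) = 0.23 / 1.0504 = 0.2190.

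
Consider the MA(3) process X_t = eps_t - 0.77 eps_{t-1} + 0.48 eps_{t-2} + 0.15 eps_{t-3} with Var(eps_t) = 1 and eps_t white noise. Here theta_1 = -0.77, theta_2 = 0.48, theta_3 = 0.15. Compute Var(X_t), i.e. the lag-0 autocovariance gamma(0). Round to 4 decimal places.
\gamma(0) = 1.8458

For an MA(q) process X_t = eps_t + sum_i theta_i eps_{t-i} with
Var(eps_t) = sigma^2, the variance is
  gamma(0) = sigma^2 * (1 + sum_i theta_i^2).
  sum_i theta_i^2 = (-0.77)^2 + (0.48)^2 + (0.15)^2 = 0.5929 + 0.2304 + 0.0225 = 0.8458.
  gamma(0) = 1 * (1 + 0.8458) = 1 * 1.8458 = 1.8458.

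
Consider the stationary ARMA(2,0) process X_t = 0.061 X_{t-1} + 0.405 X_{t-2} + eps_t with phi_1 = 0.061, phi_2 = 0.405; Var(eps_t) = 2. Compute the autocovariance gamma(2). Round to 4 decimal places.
\gamma(2) = 0.9943

Multiply the model equation by X_{t-k} and take expectations. With theta_0 = psi_0 = 1 and psi_j the MA(infinity) weights, this gives
  gamma(k) - sum_i phi_i gamma(k-i) = c_k,
  c_k = sigma^2 * sum_{j=k..q} theta_j psi_{j-k}   (c_k = 0 for k > q),
using gamma(-m) = gamma(m).
Pure AR (q = 0): c_0 = sigma^2 = 2, c_k = 0 for k >= 1.
Equations for k = 0, 1, 2 (AR order 2, c_2 = 0):
  (E0) gamma(0) = phi_1 gamma(1) + phi_2 gamma(2) + c_0
  (E1) gamma(1) = phi_1 gamma(0) + phi_2 gamma(1) + c_1
  (E2) gamma(2) = phi_1 gamma(1) + phi_2 gamma(0)
From (E1): gamma(1) = A gamma(0) + B with
  A = phi_1 / (1 - phi_2) = 0.061 / 0.595 = 0.102521,   B = c_1 / (1 - phi_2) = 0 / 0.595 = 0.
Insert (E2) into (E0): gamma(0) (1 - phi_2^2) = phi_1 (1 + phi_2) gamma(1) + c_0.
  phi_1 (1 + phi_2) = (0.061)(1.405) = 0.085705,   1 - phi_2^2 = 0.835975.
Replace gamma(1) by A gamma(0) + B and collect gamma(0):
  gamma(0) [0.835975 - (0.085705)(0.102521)] = c_0 = 2
  gamma(0) * 0.827188 = 2
  gamma(0) = 2 / 0.827188 = 2.417829.
  gamma(1) = A gamma(0) = (0.102521)(2.417829) = 0.247878.
  gamma(2) = phi_1 gamma(1) + phi_2 gamma(0) = (0.061)(0.247878) + (0.405)(2.417829) = 0.994341.
Therefore gamma(2) = 0.9943 (to 4 decimal places).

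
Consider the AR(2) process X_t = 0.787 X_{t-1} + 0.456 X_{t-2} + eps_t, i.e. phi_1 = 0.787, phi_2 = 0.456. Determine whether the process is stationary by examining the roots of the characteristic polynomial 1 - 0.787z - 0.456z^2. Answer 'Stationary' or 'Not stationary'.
\text{Not stationary}

The AR(p) characteristic polynomial is P(z) = 1 - 0.787z - 0.456z^2.
Stationarity requires all roots to lie outside the unit circle, i.e. |z| > 1 for every root.
Set 1 + (-0.787) z + (-0.456) z^2 = 0, i.e. a z^2 + b z + c = 0 with a = -0.456, b = -0.787, c = 1.
Discriminant D = b^2 - 4ac = (-0.787)^2 - 4*(-0.456)*1 = 0.619369 - (-1.824) = 2.443369.
D >= 0, so the roots are real: z = (-b +/- sqrt(D)) / (2a) = (0.787 +/- 1.563128) / (-0.912).
  z_1 = (0.787 + 1.563128) / (-0.912) = -2.5769,   |z_1| = 2.5769.
  z_2 = (0.787 - 1.563128) / (-0.912) = 0.851,   |z_2| = 0.851.
Moduli of all roots: 2.5769, 0.8510.
All moduli strictly greater than 1? No.
Verdict: Not stationary.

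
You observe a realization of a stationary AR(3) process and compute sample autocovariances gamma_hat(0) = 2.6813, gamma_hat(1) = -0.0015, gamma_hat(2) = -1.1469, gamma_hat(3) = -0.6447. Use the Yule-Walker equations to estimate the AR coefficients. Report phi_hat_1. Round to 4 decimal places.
\hat\phi_{1} = -0.1270

The Yule-Walker equations for an AR(p) process read, in matrix form,
  Gamma_p phi = r_p,   with   (Gamma_p)_{ij} = gamma(|i - j|),
                       (r_p)_i = gamma(i),   i,j = 1..p.
Substitute the sample gammas (Toeplitz matrix and right-hand side of size 3):
  Gamma_p = [[2.6813, -0.0015, -1.1469], [-0.0015, 2.6813, -0.0015], [-1.1469, -0.0015, 2.6813]]
  r_p     = [-0.0015, -1.1469, -0.6447]
Written out (R1..R3):
  (R1) 2.6813 phi_1 - 0.0015 phi_2 - 1.1469 phi_3 = -0.0015
  (R2) -0.0015 phi_1 + 2.6813 phi_2 - 0.0015 phi_3 = -1.1469
  (R3) -1.1469 phi_1 - 0.0015 phi_2 + 2.6813 phi_3 = -0.6447
Gaussian elimination:
  R2 <- R2 - (-0.0015/2.6813) R1 = R2 - (-0.000559) R1:  2.681299 phi_2 - 0.002142 phi_3 = -1.146901
  R3 <- R3 - (-1.1469/2.6813) R1 = R3 - (-0.42774) R1:  -0.002142 phi_2 + 2.190725 phi_3 = -0.645342
  R3 <- R3 - (-0.002142/2.681299) R2 = R3 - (-0.000799) R2:  2.190723 phi_3 = -0.646258
Back-substitution:
  phi_hat_3 = -0.646258 / 2.190723 = -0.294997
  phi_hat_2 = (-1.146901 - (-0.002142)(-0.294997)) / 2.681299 = -0.427976
  phi_hat_1 = (-0.0015 - (-0.0015)(-0.427976) - (-1.1469)(-0.294997)) / 2.6813 = -0.126981
So phi_hat = [-0.1270, -0.4280, -0.2950].
Therefore phi_hat_1 = -0.1270.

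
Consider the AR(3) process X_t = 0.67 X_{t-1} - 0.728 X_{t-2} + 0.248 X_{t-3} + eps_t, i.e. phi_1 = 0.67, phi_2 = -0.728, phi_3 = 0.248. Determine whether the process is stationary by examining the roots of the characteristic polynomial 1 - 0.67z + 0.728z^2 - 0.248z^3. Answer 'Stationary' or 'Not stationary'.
\text{Stationary}

The AR(p) characteristic polynomial is P(z) = 1 - 0.67z + 0.728z^2 - 0.248z^3.
Stationarity requires all roots to lie outside the unit circle, i.e. |z| > 1 for every root.
Degree 3: look for a simple real root z0 first, then factor out (1 - z/z0) and solve the remaining quadratic.
Testing z0 = 2.5: P(2.5) = 1 + (-0.67)(2.5) + (0.728)(2.5)^2 + (-0.248)(2.5)^3
  = 1 + (-1.675) + (4.55) + (-3.875) = 0.  So z_0 = 2.5 is a root, |z_0| = 2.5.
Divide out the factor (1 - 0.4 z) = (1 - z/z0) (since 1/z0 = 0.4):
  P(z) = (1 - 0.4 z)(1 + (-0.27) z + (0.62) z^2)
  [check: z-coef -0.27 - (0.4) = -0.67; z^2-coef 0.62 - (0.4)(-0.27) = 0.728; z^3-coef -(0.4)(0.62) = -0.248.]
Remaining roots from the quadratic factor 1 + (-0.27) z + (0.62) z^2:
  Set 1 + (-0.27) z + (0.62) z^2 = 0, i.e. a z^2 + b z + c = 0 with a = 0.62, b = -0.27, c = 1.
  Discriminant D = b^2 - 4ac = (-0.27)^2 - 4*(0.62)*1 = 0.0729 - (2.48) = -2.4071.
  D < 0, so the roots are the complex-conjugate pair z = (-b +/- i sqrt(-D)) / (2a) = 0.2177 +/- 1.2512i.
  For a conjugate pair |z|^2 = z * conj(z) = (product of roots) = c/a = 1/(0.62) = 1.612903, so |z| = sqrt(1.612903) = 1.27 for both roots.
Moduli of all roots: 2.5000, 1.2700, 1.2700.
All moduli strictly greater than 1? Yes.
Verdict: Stationary.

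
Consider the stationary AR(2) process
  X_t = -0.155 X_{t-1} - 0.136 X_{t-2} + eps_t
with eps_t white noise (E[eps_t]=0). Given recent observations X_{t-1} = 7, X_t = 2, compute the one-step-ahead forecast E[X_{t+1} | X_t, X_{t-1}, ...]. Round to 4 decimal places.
E[X_{t+1} \mid \mathcal F_t] = -1.2620

For an AR(p) model X_t = c + sum_i phi_i X_{t-i} + eps_t, the
one-step-ahead conditional mean is
  E[X_{t+1} | X_t, ...] = c + sum_i phi_i X_{t+1-i}.
Substitute known values:
  E[X_{t+1} | ...] = (-0.155) * (2) + (-0.136) * (7)
                   = -1.2620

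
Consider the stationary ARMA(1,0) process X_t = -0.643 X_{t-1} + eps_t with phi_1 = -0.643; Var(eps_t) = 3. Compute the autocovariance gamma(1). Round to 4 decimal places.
\gamma(1) = -3.2887

Multiply the model equation by X_{t-k} and take expectations. With theta_0 = psi_0 = 1 and psi_j the MA(infinity) weights, this gives
  gamma(k) - sum_i phi_i gamma(k-i) = c_k,
  c_k = sigma^2 * sum_{j=k..q} theta_j psi_{j-k}   (c_k = 0 for k > q),
using gamma(-m) = gamma(m).
Pure AR (q = 0): c_0 = sigma^2 = 3, c_k = 0 for k >= 1.
Equations for k = 0 and k = 1 (AR order 1):
  gamma(0) = phi_1 gamma(1) + c_0
  gamma(1) = phi_1 gamma(0) + c_1
Substituting the second into the first: gamma(0) (1 - phi_1^2) = c_0 + phi_1 c_1, so
  gamma(0) = c_0 / (1 - phi_1^2) = 3 / (1 - (-0.643)^2) = 3 / 0.586551 = 5.114645.
  gamma(1) = phi_1 gamma(0) = (-0.643)(5.114645) = -3.288717.
Therefore gamma(1) = -3.2887 (to 4 decimal places).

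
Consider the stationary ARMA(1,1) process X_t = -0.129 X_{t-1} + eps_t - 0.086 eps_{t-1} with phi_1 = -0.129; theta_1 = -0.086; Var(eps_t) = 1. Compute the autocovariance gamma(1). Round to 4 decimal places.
\gamma(1) = -0.2211

Multiply the model equation by X_{t-k} and take expectations. With theta_0 = psi_0 = 1 and psi_j the MA(infinity) weights, this gives
  gamma(k) - sum_i phi_i gamma(k-i) = c_k,
  c_k = sigma^2 * sum_{j=k..q} theta_j psi_{j-k}   (c_k = 0 for k > q),
using gamma(-m) = gamma(m).
psi-weights needed (psi_j = theta_j + sum_i phi_i psi_{j-i}):
  psi_1 = theta_1 + phi_1 = -0.086 + (-0.129) = -0.215
Right-hand sides:
  c_0 = sigma^2 (1 + theta_1 psi_1) = 1 * (1 + (-0.086)(-0.215)) = 1 * 1.01849 = 1.01849
  c_1 = sigma^2 theta_1 = 1 * (-0.086) = -0.086
  c_2 = 0
Equations for k = 0 and k = 1 (AR order 1):
  gamma(0) = phi_1 gamma(1) + c_0
  gamma(1) = phi_1 gamma(0) + c_1
Substituting the second into the first: gamma(0) (1 - phi_1^2) = c_0 + phi_1 c_1, so
  gamma(0) = (c_0 + phi_1 c_1) / (1 - phi_1^2) = (1.01849 + (-0.129)(-0.086)) / (1 - (-0.129)^2) = 1.029584 / 0.983359 = 1.047007.
  gamma(1) = phi_1 gamma(0) + c_1 = (-0.129)(1.047007) + (-0.086) = -0.221064.
Therefore gamma(1) = -0.2211 (to 4 decimal places).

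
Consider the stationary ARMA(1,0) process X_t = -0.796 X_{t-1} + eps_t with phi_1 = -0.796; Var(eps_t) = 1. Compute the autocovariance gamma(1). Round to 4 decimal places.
\gamma(1) = -2.1726

Multiply the model equation by X_{t-k} and take expectations. With theta_0 = psi_0 = 1 and psi_j the MA(infinity) weights, this gives
  gamma(k) - sum_i phi_i gamma(k-i) = c_k,
  c_k = sigma^2 * sum_{j=k..q} theta_j psi_{j-k}   (c_k = 0 for k > q),
using gamma(-m) = gamma(m).
Pure AR (q = 0): c_0 = sigma^2 = 1, c_k = 0 for k >= 1.
Equations for k = 0 and k = 1 (AR order 1):
  gamma(0) = phi_1 gamma(1) + c_0
  gamma(1) = phi_1 gamma(0) + c_1
Substituting the second into the first: gamma(0) (1 - phi_1^2) = c_0 + phi_1 c_1, so
  gamma(0) = c_0 / (1 - phi_1^2) = 1 / (1 - (-0.796)^2) = 1 / 0.366384 = 2.729377.
  gamma(1) = phi_1 gamma(0) = (-0.796)(2.729377) = -2.172584.
Therefore gamma(1) = -2.1726 (to 4 decimal places).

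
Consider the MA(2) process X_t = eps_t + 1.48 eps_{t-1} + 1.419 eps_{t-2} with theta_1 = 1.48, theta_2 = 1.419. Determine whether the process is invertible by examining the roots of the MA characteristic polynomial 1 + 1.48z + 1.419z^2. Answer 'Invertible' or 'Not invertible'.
\text{Not invertible}

The MA(q) characteristic polynomial is P(z) = 1 + 1.48z + 1.419z^2.
Invertibility requires all roots to lie outside the unit circle, i.e. |z| > 1 for every root.
Set 1 + (1.48) z + (1.419) z^2 = 0, i.e. a z^2 + b z + c = 0 with a = 1.419, b = 1.48, c = 1.
Discriminant D = b^2 - 4ac = (1.48)^2 - 4*(1.419)*1 = 2.1904 - (5.676) = -3.4856.
D < 0, so the roots are the complex-conjugate pair z = (-b +/- i sqrt(-D)) / (2a) = -0.5215 +/- 0.6578i.
For a conjugate pair |z|^2 = z * conj(z) = (product of roots) = c/a = 1/(1.419) = 0.704722, so |z| = sqrt(0.704722) = 0.8395 for both roots.
Moduli of all roots: 0.8395, 0.8395.
All moduli strictly greater than 1? No.
Verdict: Not invertible.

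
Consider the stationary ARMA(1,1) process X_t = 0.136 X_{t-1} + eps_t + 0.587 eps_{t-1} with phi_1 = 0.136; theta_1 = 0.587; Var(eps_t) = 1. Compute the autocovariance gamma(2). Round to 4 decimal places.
\gamma(2) = 0.1082

Multiply the model equation by X_{t-k} and take expectations. With theta_0 = psi_0 = 1 and psi_j the MA(infinity) weights, this gives
  gamma(k) - sum_i phi_i gamma(k-i) = c_k,
  c_k = sigma^2 * sum_{j=k..q} theta_j psi_{j-k}   (c_k = 0 for k > q),
using gamma(-m) = gamma(m).
psi-weights needed (psi_j = theta_j + sum_i phi_i psi_{j-i}):
  psi_1 = theta_1 + phi_1 = 0.587 + (0.136) = 0.723
Right-hand sides:
  c_0 = sigma^2 (1 + theta_1 psi_1) = 1 * (1 + (0.587)(0.723)) = 1 * 1.424401 = 1.424401
  c_1 = sigma^2 theta_1 = 1 * (0.587) = 0.587
  c_2 = 0
Equations for k = 0 and k = 1 (AR order 1):
  gamma(0) = phi_1 gamma(1) + c_0
  gamma(1) = phi_1 gamma(0) + c_1
Substituting the second into the first: gamma(0) (1 - phi_1^2) = c_0 + phi_1 c_1, so
  gamma(0) = (c_0 + phi_1 c_1) / (1 - phi_1^2) = (1.424401 + (0.136)(0.587)) / (1 - (0.136)^2) = 1.504233 / 0.981504 = 1.53258.
  gamma(1) = phi_1 gamma(0) + c_1 = (0.136)(1.53258) + (0.587) = 0.795431.
For k = 2 (> q): gamma(2) = phi_1 gamma(1) = (0.136)(0.795431) = 0.108179.
Therefore gamma(2) = 0.1082 (to 4 decimal places).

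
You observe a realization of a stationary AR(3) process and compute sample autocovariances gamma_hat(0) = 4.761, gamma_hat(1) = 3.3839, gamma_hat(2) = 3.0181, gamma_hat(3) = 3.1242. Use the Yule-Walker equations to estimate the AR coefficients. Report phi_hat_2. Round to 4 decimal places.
\hat\phi_{2} = 0.1030

The Yule-Walker equations for an AR(p) process read, in matrix form,
  Gamma_p phi = r_p,   with   (Gamma_p)_{ij} = gamma(|i - j|),
                       (r_p)_i = gamma(i),   i,j = 1..p.
Substitute the sample gammas (Toeplitz matrix and right-hand side of size 3):
  Gamma_p = [[4.761, 3.3839, 3.0181], [3.3839, 4.761, 3.3839], [3.0181, 3.3839, 4.761]]
  r_p     = [3.3839, 3.0181, 3.1242]
Written out (R1..R3):
  (R1) 4.761 phi_1 + 3.3839 phi_2 + 3.0181 phi_3 = 3.3839
  (R2) 3.3839 phi_1 + 4.761 phi_2 + 3.3839 phi_3 = 3.0181
  (R3) 3.0181 phi_1 + 3.3839 phi_2 + 4.761 phi_3 = 3.1242
Gaussian elimination:
  R2 <- R2 - (3.3839/4.761) R1 = R2 - (0.710754) R1:  2.355879 phi_2 + 1.238773 phi_3 = 0.612979
  R3 <- R3 - (3.0181/4.761) R1 = R3 - (0.633921) R1:  1.238773 phi_2 + 2.847762 phi_3 = 0.979073
  R3 <- R3 - (1.238773/2.355879) R2 = R3 - (0.525822) R2:  2.196387 phi_3 = 0.656755
Back-substitution:
  phi_hat_3 = 0.656755 / 2.196387 = 0.299016
  phi_hat_2 = (0.612979 - (1.238773)(0.299016)) / 2.355879 = 0.102962
  phi_hat_1 = (3.3839 - (3.3839)(0.102962) - (3.0181)(0.299016)) / 4.761 = 0.448021
So phi_hat = [0.4480, 0.1030, 0.2990].
Therefore phi_hat_2 = 0.1030.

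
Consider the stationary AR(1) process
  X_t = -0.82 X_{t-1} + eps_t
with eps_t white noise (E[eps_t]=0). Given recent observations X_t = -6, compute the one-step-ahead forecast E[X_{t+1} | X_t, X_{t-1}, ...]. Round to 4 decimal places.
E[X_{t+1} \mid \mathcal F_t] = 4.9200

For an AR(p) model X_t = c + sum_i phi_i X_{t-i} + eps_t, the
one-step-ahead conditional mean is
  E[X_{t+1} | X_t, ...] = c + sum_i phi_i X_{t+1-i}.
Substitute known values:
  E[X_{t+1} | ...] = (-0.82) * (-6)
                   = 4.9200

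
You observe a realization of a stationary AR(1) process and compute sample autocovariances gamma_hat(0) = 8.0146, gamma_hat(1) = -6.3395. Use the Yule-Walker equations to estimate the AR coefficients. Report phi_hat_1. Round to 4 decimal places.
\hat\phi_{1} = -0.7910

The Yule-Walker equations for an AR(p) process read, in matrix form,
  Gamma_p phi = r_p,   with   (Gamma_p)_{ij} = gamma(|i - j|),
                       (r_p)_i = gamma(i),   i,j = 1..p.
Substitute the sample gammas (Toeplitz matrix and right-hand side of size 1):
  Gamma_p = [[8.0146]]
  r_p     = [-6.3395]
With p = 1 this is the single equation gamma(0) phi_1 = gamma(1):
  phi_hat_1 = gamma(1) / gamma(0) = -6.3395 / 8.0146 = -0.7910.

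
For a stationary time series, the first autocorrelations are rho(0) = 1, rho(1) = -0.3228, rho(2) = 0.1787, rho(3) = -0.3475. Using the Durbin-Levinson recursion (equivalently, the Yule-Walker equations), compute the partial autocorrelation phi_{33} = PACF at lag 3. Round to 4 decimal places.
\phi_{33} = -0.3010

The PACF at lag k is phi_{kk}, the last component of the solution
to the Yule-Walker system G_k phi = r_k where
  (G_k)_{ij} = rho(|i - j|), (r_k)_i = rho(i), i,j = 1..k.
Equivalently, Durbin-Levinson gives phi_{kk} iteratively:
  phi_{11} = rho(1)
  phi_{kk} = [rho(k) - sum_{j=1..k-1} phi_{k-1,j} rho(k-j)]
            / [1 - sum_{j=1..k-1} phi_{k-1,j} rho(j)],
  phi_{k,j} = phi_{k-1,j} - phi_{kk} phi_{k-1,k-j},  j = 1..k-1.
Step k = 1:
  phi_11 = rho(1) = -0.3228.
Step k = 2:
  phi_22 = [rho(2) - phi_11 rho(1)] / [1 - phi_11 rho(1)] = [0.1787 - (-0.3228)(-0.3228)] / [1 - (-0.3228)(-0.3228)]
         = 0.07450016 / 0.89580016 = 0.083166.
  Update: phi_21 = phi_11 - phi_22 phi_11 = -0.3228 - (0.083166)(-0.3228) = -0.295954.
Step k = 3:
  phi_33 = [rho(3) - phi_21 rho(2) - phi_22 rho(1)] / [1 - phi_21 rho(1) - phi_22 rho(2)]
    numerator   = -0.3475 - (-0.295954)(0.1787) - (0.083166)(-0.3228) = -0.26776702
    denominator = 1 - (-0.295954)(-0.3228) - (0.083166)(0.1787) = 0.88960428
  phi_33 = -0.26776702 / 0.88960428 = -0.301.
Therefore phi_{33} = -0.3010.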